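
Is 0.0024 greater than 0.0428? No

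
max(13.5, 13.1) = 13.5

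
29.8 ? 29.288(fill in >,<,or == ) >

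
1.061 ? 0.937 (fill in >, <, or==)>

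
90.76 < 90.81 True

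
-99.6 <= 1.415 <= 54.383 True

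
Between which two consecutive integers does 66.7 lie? 66 and 67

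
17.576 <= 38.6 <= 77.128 True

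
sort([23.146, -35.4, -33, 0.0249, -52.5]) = [-52.5, -35.4, -33, 0.0249, 23.146]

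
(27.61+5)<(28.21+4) False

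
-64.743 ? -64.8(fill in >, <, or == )>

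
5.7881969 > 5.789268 False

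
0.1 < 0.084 False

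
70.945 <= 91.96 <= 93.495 True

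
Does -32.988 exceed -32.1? No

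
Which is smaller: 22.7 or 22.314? 22.314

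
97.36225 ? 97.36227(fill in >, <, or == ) <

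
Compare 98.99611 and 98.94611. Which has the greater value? 98.99611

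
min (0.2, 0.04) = 0.04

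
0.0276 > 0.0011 True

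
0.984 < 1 True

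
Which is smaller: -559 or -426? -559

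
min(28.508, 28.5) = 28.5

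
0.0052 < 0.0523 True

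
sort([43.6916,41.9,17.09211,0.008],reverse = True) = [43.6916,41.9,17.09211,0.008]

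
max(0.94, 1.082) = 1.082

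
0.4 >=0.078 True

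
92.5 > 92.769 False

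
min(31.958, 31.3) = 31.3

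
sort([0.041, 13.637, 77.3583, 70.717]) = [0.041, 13.637, 70.717, 77.3583]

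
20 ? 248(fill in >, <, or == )<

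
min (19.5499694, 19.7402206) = 19.5499694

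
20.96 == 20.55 False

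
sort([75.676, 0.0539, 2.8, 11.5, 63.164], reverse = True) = [75.676, 63.164, 11.5, 2.8, 0.0539]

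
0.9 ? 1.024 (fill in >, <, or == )<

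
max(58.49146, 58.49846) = 58.49846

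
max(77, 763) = 763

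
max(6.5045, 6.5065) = 6.5065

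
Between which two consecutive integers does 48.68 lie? 48 and 49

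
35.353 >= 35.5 False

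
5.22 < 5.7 True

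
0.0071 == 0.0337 False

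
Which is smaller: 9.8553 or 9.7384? 9.7384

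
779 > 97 True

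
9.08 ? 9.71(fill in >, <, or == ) <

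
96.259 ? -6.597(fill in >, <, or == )>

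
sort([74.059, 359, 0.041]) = [0.041, 74.059, 359]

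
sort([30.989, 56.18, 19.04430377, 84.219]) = [19.04430377, 30.989, 56.18, 84.219]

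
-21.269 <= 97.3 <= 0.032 False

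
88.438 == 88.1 False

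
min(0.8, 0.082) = 0.082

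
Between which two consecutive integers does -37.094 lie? -38 and -37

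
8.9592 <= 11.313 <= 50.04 True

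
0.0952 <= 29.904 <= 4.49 False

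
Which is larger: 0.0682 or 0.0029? 0.0682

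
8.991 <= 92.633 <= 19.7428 False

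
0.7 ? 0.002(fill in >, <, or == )>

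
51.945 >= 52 False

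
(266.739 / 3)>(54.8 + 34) True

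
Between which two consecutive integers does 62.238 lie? 62 and 63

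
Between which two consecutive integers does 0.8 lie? 0 and 1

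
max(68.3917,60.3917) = 68.3917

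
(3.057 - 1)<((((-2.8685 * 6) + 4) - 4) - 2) False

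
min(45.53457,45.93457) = 45.53457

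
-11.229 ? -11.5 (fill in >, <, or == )>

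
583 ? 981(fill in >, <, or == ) <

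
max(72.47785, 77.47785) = 77.47785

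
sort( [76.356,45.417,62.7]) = [45.417,62.7,76.356]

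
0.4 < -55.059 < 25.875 False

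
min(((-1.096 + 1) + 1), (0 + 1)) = 0.904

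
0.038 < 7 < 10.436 True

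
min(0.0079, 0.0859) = 0.0079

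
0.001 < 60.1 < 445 True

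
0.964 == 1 False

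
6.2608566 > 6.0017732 True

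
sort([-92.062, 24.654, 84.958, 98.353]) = [-92.062, 24.654, 84.958, 98.353]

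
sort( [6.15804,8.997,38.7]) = [6.15804,8.997,38.7]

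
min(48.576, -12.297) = -12.297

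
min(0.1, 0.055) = 0.055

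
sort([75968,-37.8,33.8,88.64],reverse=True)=[75968,88.64,33.8,-37.8]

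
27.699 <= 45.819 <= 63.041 True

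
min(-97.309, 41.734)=-97.309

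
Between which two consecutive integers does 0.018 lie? 0 and 1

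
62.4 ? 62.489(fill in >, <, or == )<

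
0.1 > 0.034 True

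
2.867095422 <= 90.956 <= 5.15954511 False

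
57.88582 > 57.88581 True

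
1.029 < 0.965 False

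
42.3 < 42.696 True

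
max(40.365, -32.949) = 40.365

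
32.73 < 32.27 False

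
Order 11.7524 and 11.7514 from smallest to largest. 11.7514, 11.7524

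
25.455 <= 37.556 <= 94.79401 True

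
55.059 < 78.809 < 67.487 False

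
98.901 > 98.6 True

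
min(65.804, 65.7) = 65.7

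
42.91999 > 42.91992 True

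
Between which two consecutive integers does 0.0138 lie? 0 and 1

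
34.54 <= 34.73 True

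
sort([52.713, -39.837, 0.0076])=[-39.837, 0.0076, 52.713]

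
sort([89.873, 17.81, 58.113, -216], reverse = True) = [89.873, 58.113, 17.81, -216]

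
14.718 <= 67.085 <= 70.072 True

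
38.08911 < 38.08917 True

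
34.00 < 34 False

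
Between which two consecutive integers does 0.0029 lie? 0 and 1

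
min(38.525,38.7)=38.525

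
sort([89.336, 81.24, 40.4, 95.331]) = [40.4, 81.24, 89.336, 95.331]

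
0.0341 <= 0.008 False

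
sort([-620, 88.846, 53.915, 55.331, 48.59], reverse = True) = [88.846, 55.331, 53.915, 48.59, -620]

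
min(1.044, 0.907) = 0.907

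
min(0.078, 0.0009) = 0.0009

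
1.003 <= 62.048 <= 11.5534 False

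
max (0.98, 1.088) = 1.088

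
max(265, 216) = 265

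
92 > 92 False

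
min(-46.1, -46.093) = -46.1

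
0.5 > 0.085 True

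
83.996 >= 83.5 True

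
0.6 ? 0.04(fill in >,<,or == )>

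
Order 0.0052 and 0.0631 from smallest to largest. 0.0052,0.0631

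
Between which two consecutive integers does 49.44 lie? 49 and 50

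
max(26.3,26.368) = 26.368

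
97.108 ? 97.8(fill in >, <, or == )<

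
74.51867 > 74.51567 True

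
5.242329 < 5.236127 False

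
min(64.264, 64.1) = 64.1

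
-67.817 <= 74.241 True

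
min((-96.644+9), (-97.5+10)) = -87.644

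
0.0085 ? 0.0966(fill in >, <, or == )<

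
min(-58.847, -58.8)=-58.847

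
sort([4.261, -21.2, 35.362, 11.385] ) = [-21.2, 4.261, 11.385, 35.362]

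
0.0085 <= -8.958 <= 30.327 False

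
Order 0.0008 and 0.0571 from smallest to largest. 0.0008, 0.0571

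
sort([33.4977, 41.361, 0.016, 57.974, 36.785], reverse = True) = [57.974, 41.361, 36.785, 33.4977, 0.016]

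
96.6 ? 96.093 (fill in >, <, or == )>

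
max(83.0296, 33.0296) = 83.0296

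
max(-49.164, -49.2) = -49.164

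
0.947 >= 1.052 False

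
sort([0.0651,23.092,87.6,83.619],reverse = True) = [87.6,83.619,23.092,0.0651]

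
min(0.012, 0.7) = 0.012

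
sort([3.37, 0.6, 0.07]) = [0.07, 0.6, 3.37]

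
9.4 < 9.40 False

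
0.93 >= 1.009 False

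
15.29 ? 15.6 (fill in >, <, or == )<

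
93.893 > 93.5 True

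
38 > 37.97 True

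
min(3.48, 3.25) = 3.25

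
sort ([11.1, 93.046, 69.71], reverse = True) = [93.046, 69.71, 11.1]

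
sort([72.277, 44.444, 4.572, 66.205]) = [4.572, 44.444, 66.205, 72.277]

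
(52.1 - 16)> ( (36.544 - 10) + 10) False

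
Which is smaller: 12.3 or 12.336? 12.3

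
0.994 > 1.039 False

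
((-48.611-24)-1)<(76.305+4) True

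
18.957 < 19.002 True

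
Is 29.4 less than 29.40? No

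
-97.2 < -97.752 False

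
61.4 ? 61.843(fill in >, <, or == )<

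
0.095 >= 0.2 False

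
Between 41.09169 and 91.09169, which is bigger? 91.09169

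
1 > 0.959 True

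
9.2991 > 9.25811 True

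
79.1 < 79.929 True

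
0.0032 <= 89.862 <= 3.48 False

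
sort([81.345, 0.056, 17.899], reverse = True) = [81.345, 17.899, 0.056]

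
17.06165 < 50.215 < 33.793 False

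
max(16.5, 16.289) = 16.5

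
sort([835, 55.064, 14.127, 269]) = [14.127, 55.064, 269, 835]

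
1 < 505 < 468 False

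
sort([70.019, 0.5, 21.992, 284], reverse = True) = [284, 70.019, 21.992, 0.5]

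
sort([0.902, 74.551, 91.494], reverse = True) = [91.494, 74.551, 0.902]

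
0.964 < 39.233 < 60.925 True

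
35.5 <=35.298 False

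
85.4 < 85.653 True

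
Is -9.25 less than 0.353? Yes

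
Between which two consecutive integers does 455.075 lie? 455 and 456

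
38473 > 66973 False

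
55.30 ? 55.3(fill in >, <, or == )==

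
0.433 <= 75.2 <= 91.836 True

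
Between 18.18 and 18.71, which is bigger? 18.71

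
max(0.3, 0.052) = 0.3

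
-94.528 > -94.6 True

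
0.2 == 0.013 False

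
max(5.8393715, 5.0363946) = 5.8393715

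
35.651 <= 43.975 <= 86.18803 True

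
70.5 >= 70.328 True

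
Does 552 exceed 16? Yes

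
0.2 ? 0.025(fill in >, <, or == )>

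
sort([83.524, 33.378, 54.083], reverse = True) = [83.524, 54.083, 33.378]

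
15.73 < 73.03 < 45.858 False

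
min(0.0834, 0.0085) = 0.0085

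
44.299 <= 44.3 True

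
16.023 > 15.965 True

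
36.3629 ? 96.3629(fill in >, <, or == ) <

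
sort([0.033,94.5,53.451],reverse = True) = [94.5,53.451,0.033]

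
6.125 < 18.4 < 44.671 True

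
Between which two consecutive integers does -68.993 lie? -69 and -68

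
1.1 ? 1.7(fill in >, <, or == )<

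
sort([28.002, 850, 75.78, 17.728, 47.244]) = [17.728, 28.002, 47.244, 75.78, 850]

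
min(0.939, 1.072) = 0.939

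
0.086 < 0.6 True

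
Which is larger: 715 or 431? 715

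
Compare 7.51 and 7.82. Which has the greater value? 7.82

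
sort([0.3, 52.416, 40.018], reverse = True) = [52.416, 40.018, 0.3]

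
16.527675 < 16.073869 False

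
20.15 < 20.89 True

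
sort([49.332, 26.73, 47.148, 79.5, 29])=[26.73, 29, 47.148, 49.332, 79.5]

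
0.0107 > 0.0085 True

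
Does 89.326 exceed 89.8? No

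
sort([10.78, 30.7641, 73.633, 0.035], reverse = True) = [73.633, 30.7641, 10.78, 0.035]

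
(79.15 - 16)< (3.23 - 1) False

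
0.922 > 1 False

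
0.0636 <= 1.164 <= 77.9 True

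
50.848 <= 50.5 False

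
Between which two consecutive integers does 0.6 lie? 0 and 1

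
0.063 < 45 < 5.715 False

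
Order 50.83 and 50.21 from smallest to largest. 50.21, 50.83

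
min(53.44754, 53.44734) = 53.44734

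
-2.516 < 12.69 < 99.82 True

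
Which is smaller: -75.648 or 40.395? -75.648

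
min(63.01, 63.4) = 63.01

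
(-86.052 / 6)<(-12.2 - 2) True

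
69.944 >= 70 False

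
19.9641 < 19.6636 False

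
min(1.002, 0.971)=0.971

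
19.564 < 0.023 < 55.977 False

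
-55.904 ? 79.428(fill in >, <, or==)<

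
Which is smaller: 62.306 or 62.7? 62.306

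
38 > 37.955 True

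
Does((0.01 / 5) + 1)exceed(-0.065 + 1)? Yes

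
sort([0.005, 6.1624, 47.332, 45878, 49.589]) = [0.005, 6.1624, 47.332, 49.589, 45878]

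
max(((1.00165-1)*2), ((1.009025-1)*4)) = 0.0361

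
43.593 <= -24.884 False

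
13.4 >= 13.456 False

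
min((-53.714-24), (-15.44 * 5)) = -77.714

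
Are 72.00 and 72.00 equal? Yes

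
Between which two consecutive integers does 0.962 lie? 0 and 1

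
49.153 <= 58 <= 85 True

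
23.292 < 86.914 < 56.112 False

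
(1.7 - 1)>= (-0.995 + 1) True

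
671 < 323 False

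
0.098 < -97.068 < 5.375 False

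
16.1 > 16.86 False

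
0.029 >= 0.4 False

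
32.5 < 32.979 True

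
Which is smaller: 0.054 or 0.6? 0.054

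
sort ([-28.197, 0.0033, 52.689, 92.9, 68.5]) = [-28.197, 0.0033, 52.689, 68.5, 92.9]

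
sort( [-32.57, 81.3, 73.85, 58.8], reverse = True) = [81.3, 73.85, 58.8, -32.57]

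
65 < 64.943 False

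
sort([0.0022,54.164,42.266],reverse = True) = [54.164,42.266,0.0022]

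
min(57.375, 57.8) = 57.375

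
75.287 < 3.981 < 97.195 False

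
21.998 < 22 True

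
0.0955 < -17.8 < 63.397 False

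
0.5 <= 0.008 False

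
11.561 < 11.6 True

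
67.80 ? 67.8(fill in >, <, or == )==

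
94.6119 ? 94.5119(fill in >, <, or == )>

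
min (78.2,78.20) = 78.2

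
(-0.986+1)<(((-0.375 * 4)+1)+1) True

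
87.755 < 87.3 False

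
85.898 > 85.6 True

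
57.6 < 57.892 True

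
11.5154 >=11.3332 True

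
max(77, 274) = 274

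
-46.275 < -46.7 False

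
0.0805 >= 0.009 True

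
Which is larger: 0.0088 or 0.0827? 0.0827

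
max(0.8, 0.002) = 0.8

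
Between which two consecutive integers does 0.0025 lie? 0 and 1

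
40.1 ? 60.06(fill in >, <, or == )<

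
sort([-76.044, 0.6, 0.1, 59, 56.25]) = [-76.044, 0.1, 0.6, 56.25, 59]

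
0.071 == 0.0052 False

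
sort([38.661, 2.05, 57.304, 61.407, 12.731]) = [2.05, 12.731, 38.661, 57.304, 61.407]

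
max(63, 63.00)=63.00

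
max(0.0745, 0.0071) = 0.0745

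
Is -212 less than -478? No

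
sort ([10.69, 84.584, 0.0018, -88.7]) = [-88.7, 0.0018, 10.69, 84.584]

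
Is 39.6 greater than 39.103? Yes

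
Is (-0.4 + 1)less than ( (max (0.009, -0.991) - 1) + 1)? No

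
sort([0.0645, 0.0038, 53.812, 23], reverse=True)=[53.812, 23, 0.0645, 0.0038]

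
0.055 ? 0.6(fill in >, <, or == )<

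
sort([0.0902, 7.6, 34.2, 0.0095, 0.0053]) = [0.0053, 0.0095, 0.0902, 7.6, 34.2]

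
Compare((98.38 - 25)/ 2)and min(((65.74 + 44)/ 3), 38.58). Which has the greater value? ((98.38 - 25)/ 2)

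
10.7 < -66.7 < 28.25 False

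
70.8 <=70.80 True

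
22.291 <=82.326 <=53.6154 False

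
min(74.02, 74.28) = 74.02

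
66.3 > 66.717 False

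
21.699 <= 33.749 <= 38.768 True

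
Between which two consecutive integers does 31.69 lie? 31 and 32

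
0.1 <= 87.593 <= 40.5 False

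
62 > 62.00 False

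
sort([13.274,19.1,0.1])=[0.1,13.274,19.1]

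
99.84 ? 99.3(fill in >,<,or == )>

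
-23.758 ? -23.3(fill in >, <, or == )<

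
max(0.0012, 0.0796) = 0.0796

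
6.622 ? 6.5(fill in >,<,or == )>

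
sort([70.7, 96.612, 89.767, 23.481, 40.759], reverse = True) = [96.612, 89.767, 70.7, 40.759, 23.481]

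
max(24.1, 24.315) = 24.315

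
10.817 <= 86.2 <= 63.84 False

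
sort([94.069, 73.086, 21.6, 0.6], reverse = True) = [94.069, 73.086, 21.6, 0.6]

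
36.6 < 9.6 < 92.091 False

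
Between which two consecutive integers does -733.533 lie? -734 and -733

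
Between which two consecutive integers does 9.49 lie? 9 and 10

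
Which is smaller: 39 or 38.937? 38.937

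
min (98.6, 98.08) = 98.08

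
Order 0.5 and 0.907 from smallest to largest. 0.5, 0.907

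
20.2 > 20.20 False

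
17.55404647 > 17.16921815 True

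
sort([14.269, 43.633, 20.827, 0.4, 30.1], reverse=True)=[43.633, 30.1, 20.827, 14.269, 0.4]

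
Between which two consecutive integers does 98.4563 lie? 98 and 99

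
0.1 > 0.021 True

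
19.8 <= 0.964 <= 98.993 False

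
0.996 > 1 False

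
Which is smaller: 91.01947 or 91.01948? 91.01947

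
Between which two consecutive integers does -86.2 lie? -87 and -86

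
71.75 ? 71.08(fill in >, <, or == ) >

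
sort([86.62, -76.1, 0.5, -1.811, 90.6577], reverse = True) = [90.6577, 86.62, 0.5, -1.811, -76.1]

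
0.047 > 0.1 False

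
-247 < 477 True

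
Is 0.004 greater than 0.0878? No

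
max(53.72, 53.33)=53.72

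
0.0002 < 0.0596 True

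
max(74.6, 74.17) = 74.6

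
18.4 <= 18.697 True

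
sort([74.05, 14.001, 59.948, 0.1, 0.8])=[0.1, 0.8, 14.001, 59.948, 74.05]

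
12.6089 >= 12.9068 False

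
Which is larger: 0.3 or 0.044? 0.3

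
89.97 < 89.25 False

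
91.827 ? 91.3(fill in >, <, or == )>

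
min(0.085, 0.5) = 0.085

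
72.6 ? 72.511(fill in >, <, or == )>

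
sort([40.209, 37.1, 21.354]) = [21.354, 37.1, 40.209]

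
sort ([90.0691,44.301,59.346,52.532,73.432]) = [44.301,52.532,59.346,73.432,90.0691]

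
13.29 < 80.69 True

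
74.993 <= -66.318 False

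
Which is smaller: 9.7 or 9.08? 9.08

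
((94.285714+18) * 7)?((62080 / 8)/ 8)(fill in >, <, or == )<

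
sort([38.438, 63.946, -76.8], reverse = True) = [63.946, 38.438, -76.8]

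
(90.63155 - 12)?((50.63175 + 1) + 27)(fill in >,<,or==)<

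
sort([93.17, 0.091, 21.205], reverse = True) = [93.17, 21.205, 0.091]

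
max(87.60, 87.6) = 87.6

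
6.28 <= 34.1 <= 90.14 True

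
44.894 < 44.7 False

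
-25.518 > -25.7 True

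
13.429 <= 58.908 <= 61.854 True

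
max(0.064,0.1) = 0.1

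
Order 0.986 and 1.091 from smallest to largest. 0.986, 1.091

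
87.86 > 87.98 False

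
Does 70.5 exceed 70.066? Yes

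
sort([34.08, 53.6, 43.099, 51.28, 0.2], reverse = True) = [53.6, 51.28, 43.099, 34.08, 0.2]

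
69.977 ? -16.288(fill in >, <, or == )>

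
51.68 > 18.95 True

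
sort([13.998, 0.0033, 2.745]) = [0.0033, 2.745, 13.998]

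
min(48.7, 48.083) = 48.083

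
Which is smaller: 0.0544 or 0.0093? 0.0093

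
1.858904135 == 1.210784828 False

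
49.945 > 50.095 False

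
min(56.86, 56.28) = 56.28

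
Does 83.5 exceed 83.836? No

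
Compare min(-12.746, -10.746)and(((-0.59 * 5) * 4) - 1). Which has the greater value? min(-12.746, -10.746)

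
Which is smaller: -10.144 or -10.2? -10.2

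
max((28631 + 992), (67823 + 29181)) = 97004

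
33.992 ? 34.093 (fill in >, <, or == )<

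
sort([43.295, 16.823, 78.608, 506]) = [16.823, 43.295, 78.608, 506]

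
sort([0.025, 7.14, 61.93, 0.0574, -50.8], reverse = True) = [61.93, 7.14, 0.0574, 0.025, -50.8]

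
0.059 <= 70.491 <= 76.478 True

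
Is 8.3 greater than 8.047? Yes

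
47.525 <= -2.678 False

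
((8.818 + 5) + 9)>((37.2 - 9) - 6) True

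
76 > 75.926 True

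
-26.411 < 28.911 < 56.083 True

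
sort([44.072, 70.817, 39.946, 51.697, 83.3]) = [39.946, 44.072, 51.697, 70.817, 83.3]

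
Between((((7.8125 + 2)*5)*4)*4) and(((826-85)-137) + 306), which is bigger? (((826-85)-137) + 306)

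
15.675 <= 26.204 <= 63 True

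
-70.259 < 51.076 True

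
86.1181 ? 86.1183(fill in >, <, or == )<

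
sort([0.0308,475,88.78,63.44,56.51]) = [0.0308,56.51,63.44,88.78,475]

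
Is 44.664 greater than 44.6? Yes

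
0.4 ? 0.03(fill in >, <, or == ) >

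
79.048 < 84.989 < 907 True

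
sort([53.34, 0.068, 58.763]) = [0.068, 53.34, 58.763]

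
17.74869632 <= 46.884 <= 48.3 True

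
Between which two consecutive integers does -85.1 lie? -86 and -85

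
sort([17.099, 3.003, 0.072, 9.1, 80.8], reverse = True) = [80.8, 17.099, 9.1, 3.003, 0.072]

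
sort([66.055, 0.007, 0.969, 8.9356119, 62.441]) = [0.007, 0.969, 8.9356119, 62.441, 66.055]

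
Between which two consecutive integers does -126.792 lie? -127 and -126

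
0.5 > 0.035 True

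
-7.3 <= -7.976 False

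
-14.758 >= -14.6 False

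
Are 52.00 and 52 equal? Yes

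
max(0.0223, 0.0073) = 0.0223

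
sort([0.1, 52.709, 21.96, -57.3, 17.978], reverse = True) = [52.709, 21.96, 17.978, 0.1, -57.3]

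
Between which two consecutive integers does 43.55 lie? 43 and 44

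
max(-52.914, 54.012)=54.012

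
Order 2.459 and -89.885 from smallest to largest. -89.885, 2.459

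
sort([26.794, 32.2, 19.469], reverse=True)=[32.2, 26.794, 19.469]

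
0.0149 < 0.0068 False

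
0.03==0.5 False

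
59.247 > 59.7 False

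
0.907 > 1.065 False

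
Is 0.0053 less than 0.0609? Yes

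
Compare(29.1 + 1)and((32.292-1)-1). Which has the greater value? ((32.292-1)-1)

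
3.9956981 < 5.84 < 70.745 True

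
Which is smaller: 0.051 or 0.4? 0.051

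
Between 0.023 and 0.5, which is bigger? 0.5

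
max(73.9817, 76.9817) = 76.9817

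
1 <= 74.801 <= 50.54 False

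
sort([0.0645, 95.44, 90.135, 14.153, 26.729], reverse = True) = [95.44, 90.135, 26.729, 14.153, 0.0645]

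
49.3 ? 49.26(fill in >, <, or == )>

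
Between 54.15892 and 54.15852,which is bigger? 54.15892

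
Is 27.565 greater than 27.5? Yes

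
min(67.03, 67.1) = 67.03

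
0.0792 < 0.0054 False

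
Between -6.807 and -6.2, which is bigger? -6.2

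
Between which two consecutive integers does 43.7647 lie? 43 and 44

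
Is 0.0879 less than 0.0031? No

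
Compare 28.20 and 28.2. They are equal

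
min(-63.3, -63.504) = -63.504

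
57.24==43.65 False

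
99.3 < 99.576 True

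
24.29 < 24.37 True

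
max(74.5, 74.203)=74.5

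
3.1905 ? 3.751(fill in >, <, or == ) <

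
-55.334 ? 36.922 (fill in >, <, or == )<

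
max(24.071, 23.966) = 24.071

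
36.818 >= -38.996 True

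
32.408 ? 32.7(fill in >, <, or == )<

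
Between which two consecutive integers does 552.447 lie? 552 and 553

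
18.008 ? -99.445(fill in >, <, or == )>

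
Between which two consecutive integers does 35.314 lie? 35 and 36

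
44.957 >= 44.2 True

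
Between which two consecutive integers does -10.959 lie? -11 and -10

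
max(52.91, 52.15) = 52.91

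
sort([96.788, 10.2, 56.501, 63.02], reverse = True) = [96.788, 63.02, 56.501, 10.2]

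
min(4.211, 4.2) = 4.2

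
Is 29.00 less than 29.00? No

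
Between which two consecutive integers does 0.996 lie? 0 and 1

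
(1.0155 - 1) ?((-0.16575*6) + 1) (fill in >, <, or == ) >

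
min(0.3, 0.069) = 0.069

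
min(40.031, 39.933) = 39.933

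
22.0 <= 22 True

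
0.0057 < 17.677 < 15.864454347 False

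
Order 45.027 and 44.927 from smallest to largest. 44.927, 45.027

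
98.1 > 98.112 False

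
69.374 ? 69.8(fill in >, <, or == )<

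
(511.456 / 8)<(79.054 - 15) True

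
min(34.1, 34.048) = 34.048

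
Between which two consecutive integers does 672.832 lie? 672 and 673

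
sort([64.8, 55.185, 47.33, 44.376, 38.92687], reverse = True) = [64.8, 55.185, 47.33, 44.376, 38.92687]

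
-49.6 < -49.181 True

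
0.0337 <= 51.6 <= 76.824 True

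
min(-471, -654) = -654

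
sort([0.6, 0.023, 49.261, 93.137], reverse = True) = [93.137, 49.261, 0.6, 0.023]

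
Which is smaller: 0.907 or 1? 0.907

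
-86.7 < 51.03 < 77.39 True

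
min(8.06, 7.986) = 7.986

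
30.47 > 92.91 False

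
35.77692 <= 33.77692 False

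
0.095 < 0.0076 False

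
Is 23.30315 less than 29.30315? Yes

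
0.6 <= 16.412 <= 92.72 True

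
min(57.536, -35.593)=-35.593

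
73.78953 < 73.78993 True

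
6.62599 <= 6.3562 False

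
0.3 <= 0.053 False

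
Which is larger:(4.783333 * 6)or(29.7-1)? (29.7-1)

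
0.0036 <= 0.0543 True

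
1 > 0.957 True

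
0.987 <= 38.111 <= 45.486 True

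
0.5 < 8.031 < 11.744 True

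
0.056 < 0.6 True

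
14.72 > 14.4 True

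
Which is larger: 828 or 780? 828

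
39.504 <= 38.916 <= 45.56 False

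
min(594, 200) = 200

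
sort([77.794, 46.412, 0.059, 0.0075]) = [0.0075, 0.059, 46.412, 77.794]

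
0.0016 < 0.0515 True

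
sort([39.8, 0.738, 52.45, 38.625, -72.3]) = [-72.3, 0.738, 38.625, 39.8, 52.45]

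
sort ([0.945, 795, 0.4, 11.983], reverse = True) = [795, 11.983, 0.945, 0.4]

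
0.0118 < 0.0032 False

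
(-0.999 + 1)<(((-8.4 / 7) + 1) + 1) True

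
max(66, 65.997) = 66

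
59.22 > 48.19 True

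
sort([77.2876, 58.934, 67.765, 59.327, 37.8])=[37.8, 58.934, 59.327, 67.765, 77.2876]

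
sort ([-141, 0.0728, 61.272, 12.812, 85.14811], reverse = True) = [85.14811, 61.272, 12.812, 0.0728, -141]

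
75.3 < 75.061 False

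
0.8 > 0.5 True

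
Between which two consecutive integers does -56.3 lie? -57 and -56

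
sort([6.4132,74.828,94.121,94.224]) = [6.4132,74.828,94.121,94.224]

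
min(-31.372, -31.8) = -31.8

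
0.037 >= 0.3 False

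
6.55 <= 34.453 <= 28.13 False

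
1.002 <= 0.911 False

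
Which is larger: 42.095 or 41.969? 42.095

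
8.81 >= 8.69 True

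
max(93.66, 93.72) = 93.72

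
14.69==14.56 False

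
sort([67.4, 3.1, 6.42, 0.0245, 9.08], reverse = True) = [67.4, 9.08, 6.42, 3.1, 0.0245]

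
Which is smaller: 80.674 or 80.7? 80.674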